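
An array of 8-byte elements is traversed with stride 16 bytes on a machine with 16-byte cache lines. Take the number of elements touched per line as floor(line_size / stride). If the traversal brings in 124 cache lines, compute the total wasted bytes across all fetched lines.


Elements per line = floor(16 / 16) = 1
Bytes used per line = 1 * 8 = 8
Wasted per line = 16 - 8 = 8
Total wasted = 8 * 124 = 992

992


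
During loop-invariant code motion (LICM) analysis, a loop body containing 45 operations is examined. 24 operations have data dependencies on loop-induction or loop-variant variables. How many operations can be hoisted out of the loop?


Invariant candidates = total - loop-dependent
= 45 - 24 = 21

21


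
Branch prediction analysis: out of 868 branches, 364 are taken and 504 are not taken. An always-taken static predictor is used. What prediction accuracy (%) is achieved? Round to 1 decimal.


Predictor: always-taken
Correct predictions = 364
Accuracy = 364 / 868 * 100 = 41.9%

41.9


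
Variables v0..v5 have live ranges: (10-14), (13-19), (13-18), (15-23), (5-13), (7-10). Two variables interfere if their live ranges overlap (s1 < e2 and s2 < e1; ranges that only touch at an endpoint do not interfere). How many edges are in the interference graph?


Check all pairs for overlapping intervals.
Two intervals (s1,e1) and (s2,e2) overlap if s1 < e2 and s2 < e1.
v0 (10-14) vs v1..v5: overlaps v1, v2, v4 -> 3
v1 (13-19) vs v2..v5: overlaps v2, v3 -> 2
v2 (13-18) vs v3..v5: overlaps v3 -> 1
v3 (15-23) vs v4..v5: overlaps none -> 0
v4 (5-13) vs v5: overlaps v5 -> 1
Total overlapping pairs = 3 + 2 + 1 + 0 + 1 = 7

7


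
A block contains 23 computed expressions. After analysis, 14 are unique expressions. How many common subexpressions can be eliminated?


CSE count = total expressions - unique expressions
= 23 - 14 = 9

9


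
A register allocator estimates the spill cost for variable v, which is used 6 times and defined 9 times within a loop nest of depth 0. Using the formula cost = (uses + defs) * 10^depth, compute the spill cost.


uses + defs = 6 + 9 = 15
10^0 = 1
Spill cost = 15 * 1 = 15

15


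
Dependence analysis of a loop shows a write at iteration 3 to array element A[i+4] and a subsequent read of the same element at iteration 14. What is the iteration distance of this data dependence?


Distance = read iteration - write iteration
= 14 - 3 = 11

11


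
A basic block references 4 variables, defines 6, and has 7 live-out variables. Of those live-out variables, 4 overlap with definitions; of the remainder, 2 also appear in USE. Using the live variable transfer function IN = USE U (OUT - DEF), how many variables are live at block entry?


OUT - DEF: 7 - 4 = 3
|IN| = |USE| + |OUT - DEF| - |USE ∩ (OUT - DEF)| = 4 + 3 - 2 = 5

5


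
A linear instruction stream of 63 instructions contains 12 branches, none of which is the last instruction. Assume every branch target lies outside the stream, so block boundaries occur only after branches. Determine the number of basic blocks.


With no in-sequence branch targets, the leaders are the first instruction plus the instruction after each branch.
Number of basic blocks = branches + 1
= 12 + 1 = 13

13


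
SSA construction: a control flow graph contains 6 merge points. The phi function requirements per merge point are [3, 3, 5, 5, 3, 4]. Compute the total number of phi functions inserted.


Total phi functions = sum of phi functions at each join node
= 3 + 3 + 5 + 5 + 3 + 4 = 23

23


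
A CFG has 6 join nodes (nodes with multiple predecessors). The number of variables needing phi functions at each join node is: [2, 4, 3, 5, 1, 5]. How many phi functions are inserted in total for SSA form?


Total phi functions = sum of phi functions at each join node
= 2 + 4 + 3 + 5 + 1 + 5 = 20

20


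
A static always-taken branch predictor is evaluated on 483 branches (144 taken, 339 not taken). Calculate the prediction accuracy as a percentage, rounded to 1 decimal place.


Predictor: always-taken
Correct predictions = 144
Accuracy = 144 / 483 * 100 = 29.8%

29.8


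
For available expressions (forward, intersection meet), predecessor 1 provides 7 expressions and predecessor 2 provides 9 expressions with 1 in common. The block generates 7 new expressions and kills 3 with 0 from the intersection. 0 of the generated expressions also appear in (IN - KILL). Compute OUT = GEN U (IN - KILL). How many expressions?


IN = intersection of predecessors = 1
IN - KILL = 1 - 0 = 1
|OUT| = |GEN| + |IN - KILL| - |GEN ∩ (IN - KILL)| = 7 + 1 - 0 = 8

8


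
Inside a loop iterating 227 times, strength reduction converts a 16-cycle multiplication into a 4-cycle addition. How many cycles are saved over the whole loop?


Per-iteration saving = 16 - 4 = 12
Total saved = 227 * 12 = 2724

2724


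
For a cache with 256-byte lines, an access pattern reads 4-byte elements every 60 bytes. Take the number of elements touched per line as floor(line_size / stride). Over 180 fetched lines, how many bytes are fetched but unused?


Elements per line = floor(256 / 60) = 4
Bytes used per line = 4 * 4 = 16
Wasted per line = 256 - 16 = 240
Total wasted = 240 * 180 = 43200

43200


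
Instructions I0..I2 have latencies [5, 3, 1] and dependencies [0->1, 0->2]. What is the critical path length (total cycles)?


Compute longest path through dependency graph: dist(Ik) = max over predecessors of dist + latency(Ik).
dist(I0) = latency 5 = 5
dist(I1) = dist(I0) + 3 = 5 + 3 = 8
dist(I2) = dist(I0) + 1 = 5 + 1 = 6
Critical path = max dist = 8

8


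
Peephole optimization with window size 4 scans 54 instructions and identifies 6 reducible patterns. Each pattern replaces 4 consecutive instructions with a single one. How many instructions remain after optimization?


Each match removes 3 instructions.
Total removed = 6 * 3 = 18
Remaining = 54 - 18 = 36

36


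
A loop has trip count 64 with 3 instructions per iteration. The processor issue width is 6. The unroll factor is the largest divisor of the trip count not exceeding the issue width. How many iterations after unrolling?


Largest divisor of 64 <= 6 is 4
New iterations = 64 / 4 = 16

16


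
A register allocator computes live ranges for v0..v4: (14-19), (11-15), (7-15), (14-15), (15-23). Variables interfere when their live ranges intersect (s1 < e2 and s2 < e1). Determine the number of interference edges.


Check all pairs for overlapping intervals.
Two intervals (s1,e1) and (s2,e2) overlap if s1 < e2 and s2 < e1.
v0 (14-19) vs v1..v4: overlaps v1, v2, v3, v4 -> 4
v1 (11-15) vs v2..v4: overlaps v2, v3 -> 2
v2 (7-15) vs v3..v4: overlaps v3 -> 1
v3 (14-15) vs v4: overlaps none -> 0
Total overlapping pairs = 4 + 2 + 1 + 0 = 7

7


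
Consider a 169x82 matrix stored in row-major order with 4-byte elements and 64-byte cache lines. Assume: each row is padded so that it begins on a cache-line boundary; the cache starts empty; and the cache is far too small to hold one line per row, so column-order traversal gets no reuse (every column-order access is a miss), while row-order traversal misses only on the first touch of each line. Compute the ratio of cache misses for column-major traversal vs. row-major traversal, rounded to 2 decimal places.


Each row occupies 82 * 4 = 328 bytes and starts on a line boundary, so it spans ceil(328 / 64) = 6 cache lines.
Row-major traversal misses (one per line touched): 169 * ceil(82 * 4 / 64) = 1014
Column-major traversal misses (no reuse, every access misses): 169 * 82 = 13858
Ratio = 13858 / 1014 = 13.67

13.67


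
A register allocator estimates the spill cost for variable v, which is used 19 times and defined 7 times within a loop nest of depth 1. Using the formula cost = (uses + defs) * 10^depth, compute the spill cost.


uses + defs = 19 + 7 = 26
10^1 = 10
Spill cost = 26 * 10 = 260

260


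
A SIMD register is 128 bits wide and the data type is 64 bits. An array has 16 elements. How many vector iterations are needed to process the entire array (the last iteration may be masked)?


Width = 128 / 64 = 2 elements per vector op
Iterations = ceil(16 / 2) = 8

8


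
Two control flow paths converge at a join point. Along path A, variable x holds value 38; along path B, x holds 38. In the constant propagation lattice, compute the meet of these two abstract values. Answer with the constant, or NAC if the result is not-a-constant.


Meet operation: if both paths give the same constant, result is that constant; if they differ, result is NAC (not-a-constant).
Path A: 38, Path B: 38 -> equal
Result: constant -> 38

38


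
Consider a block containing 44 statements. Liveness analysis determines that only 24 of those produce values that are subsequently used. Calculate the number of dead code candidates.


Dead code = total statements - live definitions
= 44 - 24 = 20

20


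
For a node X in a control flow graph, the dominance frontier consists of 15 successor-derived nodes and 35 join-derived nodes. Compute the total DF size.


DF(X) = direct successor contributions + join point contributions
= 15 + 35 = 50

50


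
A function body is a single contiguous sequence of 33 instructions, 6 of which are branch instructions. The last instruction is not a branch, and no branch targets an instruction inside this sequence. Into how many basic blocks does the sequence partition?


With no in-sequence branch targets, the leaders are the first instruction plus the instruction after each branch.
Number of basic blocks = branches + 1
= 6 + 1 = 7

7


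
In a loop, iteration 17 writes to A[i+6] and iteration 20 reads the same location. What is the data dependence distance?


Distance = read iteration - write iteration
= 20 - 17 = 3

3


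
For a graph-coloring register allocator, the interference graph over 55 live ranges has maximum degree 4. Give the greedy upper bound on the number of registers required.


Greedy coloring never needs more than (max_degree + 1) colors: when coloring a vertex, at most max_degree neighbors are already colored.
Upper bound = 4 + 1 = 5

5


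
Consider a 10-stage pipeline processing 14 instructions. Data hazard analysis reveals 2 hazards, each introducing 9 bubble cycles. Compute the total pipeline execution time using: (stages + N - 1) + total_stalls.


Base cycles = 10 + 14 - 1 = 23
Total stalls = 2 * 9 = 18
Total = 23 + 18 = 41

41


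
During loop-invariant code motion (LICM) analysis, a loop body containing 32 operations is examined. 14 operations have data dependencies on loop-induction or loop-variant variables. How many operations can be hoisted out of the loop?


Invariant candidates = total - loop-dependent
= 32 - 14 = 18

18


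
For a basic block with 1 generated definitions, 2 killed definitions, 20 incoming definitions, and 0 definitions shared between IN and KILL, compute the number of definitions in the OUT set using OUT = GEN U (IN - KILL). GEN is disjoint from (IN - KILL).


IN - KILL: 20 - 0 = 20 surviving definitions
OUT = GEN + surviving = 1 + 20 = 21

21


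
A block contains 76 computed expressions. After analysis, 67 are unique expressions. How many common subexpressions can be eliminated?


CSE count = total expressions - unique expressions
= 76 - 67 = 9

9


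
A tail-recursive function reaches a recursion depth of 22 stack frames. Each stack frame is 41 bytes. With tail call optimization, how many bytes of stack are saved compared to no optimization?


Without TCO: 22 * 41 = 902 bytes
With TCO: reuse 1 frame = 41 bytes
Savings = 902 - 41 = 861

861


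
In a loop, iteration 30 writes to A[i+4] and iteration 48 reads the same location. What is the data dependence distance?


Distance = read iteration - write iteration
= 48 - 30 = 18

18


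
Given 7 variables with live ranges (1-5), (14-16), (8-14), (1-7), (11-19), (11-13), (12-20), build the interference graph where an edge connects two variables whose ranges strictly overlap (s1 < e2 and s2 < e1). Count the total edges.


Check all pairs for overlapping intervals.
Two intervals (s1,e1) and (s2,e2) overlap if s1 < e2 and s2 < e1.
v0 (1-5) vs v1..v6: overlaps v3 -> 1
v1 (14-16) vs v2..v6: overlaps v4, v6 -> 2
v2 (8-14) vs v3..v6: overlaps v4, v5, v6 -> 3
v3 (1-7) vs v4..v6: overlaps none -> 0
v4 (11-19) vs v5..v6: overlaps v5, v6 -> 2
v5 (11-13) vs v6: overlaps v6 -> 1
Total overlapping pairs = 1 + 2 + 3 + 0 + 2 + 1 = 9

9


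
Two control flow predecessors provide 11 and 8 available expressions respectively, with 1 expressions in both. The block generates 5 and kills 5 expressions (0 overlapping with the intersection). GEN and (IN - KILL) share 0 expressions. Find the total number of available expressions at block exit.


IN = intersection of predecessors = 1
IN - KILL = 1 - 0 = 1
|OUT| = |GEN| + |IN - KILL| - |GEN ∩ (IN - KILL)| = 5 + 1 - 0 = 6

6


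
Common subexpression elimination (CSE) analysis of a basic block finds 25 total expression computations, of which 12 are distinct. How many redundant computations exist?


CSE count = total expressions - unique expressions
= 25 - 12 = 13

13


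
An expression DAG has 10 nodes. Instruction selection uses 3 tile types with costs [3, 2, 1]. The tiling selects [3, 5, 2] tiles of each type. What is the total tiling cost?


Total cost = sum(count_i * cost_i)
= 3*3 + 5*2 + 2*1
= 21

21


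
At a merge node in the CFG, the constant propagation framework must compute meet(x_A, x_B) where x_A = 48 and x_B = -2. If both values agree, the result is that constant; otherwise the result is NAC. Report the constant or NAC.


Meet operation: if both paths give the same constant, result is that constant; if they differ, result is NAC (not-a-constant).
Path A: 48, Path B: -2 -> differ
Result: not-a-constant -> NAC

NAC


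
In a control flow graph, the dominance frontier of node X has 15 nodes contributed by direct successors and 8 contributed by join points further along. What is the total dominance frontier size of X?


DF(X) = direct successor contributions + join point contributions
= 15 + 8 = 23

23


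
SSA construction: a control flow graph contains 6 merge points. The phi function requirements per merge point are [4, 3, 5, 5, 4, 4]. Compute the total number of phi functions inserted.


Total phi functions = sum of phi functions at each join node
= 4 + 3 + 5 + 5 + 4 + 4 = 25

25


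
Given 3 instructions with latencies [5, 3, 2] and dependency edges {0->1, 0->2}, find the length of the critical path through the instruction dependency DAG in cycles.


Compute longest path through dependency graph: dist(Ik) = max over predecessors of dist + latency(Ik).
dist(I0) = latency 5 = 5
dist(I1) = dist(I0) + 3 = 5 + 3 = 8
dist(I2) = dist(I0) + 2 = 5 + 2 = 7
Critical path = max dist = 8

8


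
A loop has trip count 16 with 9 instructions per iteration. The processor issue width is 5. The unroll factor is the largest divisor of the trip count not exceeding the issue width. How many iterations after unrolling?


Largest divisor of 16 <= 5 is 4
New iterations = 16 / 4 = 4

4


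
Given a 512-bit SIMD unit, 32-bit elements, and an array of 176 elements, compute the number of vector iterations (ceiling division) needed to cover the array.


Width = 512 / 32 = 16 elements per vector op
Iterations = ceil(176 / 16) = 11

11


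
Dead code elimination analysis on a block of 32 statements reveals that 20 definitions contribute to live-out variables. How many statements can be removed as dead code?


Dead code = total statements - live definitions
= 32 - 20 = 12

12


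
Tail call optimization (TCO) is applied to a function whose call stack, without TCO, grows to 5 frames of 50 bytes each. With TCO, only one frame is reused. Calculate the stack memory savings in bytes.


Without TCO: 5 * 50 = 250 bytes
With TCO: reuse 1 frame = 50 bytes
Savings = 250 - 50 = 200

200


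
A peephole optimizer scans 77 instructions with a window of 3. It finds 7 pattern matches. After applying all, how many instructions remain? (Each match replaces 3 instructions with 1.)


Each match removes 2 instructions.
Total removed = 7 * 2 = 14
Remaining = 77 - 14 = 63

63


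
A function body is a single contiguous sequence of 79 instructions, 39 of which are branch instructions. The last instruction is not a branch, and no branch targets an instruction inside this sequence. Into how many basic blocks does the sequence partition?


With no in-sequence branch targets, the leaders are the first instruction plus the instruction after each branch.
Number of basic blocks = branches + 1
= 39 + 1 = 40

40


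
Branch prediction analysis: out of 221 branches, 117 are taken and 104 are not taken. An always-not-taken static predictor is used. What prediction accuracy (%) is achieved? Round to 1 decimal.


Predictor: always-not-taken
Correct predictions = 104
Accuracy = 104 / 221 * 100 = 47.1%

47.1


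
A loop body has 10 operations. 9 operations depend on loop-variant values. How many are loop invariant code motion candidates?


Invariant candidates = total - loop-dependent
= 10 - 9 = 1

1


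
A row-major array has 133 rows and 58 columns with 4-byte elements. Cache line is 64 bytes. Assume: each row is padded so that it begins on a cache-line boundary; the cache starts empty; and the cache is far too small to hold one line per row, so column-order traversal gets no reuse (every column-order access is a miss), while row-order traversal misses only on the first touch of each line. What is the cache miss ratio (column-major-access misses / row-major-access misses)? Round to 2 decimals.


Each row occupies 58 * 4 = 232 bytes and starts on a line boundary, so it spans ceil(232 / 64) = 4 cache lines.
Row-major traversal misses (one per line touched): 133 * ceil(58 * 4 / 64) = 532
Column-major traversal misses (no reuse, every access misses): 133 * 58 = 7714
Ratio = 7714 / 532 = 14.5

14.5


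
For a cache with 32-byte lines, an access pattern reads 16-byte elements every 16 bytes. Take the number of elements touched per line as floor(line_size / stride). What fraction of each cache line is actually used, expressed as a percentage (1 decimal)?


Elements per cache line = floor(32 / 16) = 2
Bytes used = 2 * 16 = 32
Utilization = 32 / 32 * 100 = 100.0%

100.0


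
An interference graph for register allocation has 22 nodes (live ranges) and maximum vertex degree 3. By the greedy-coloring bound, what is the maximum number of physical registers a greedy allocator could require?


Greedy coloring never needs more than (max_degree + 1) colors: when coloring a vertex, at most max_degree neighbors are already colored.
Upper bound = 3 + 1 = 4

4


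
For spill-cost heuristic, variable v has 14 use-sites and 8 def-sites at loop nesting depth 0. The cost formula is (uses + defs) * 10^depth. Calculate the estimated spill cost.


uses + defs = 14 + 8 = 22
10^0 = 1
Spill cost = 22 * 1 = 22

22


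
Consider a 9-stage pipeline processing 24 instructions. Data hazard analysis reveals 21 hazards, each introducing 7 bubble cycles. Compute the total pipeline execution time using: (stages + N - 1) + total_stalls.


Base cycles = 9 + 24 - 1 = 32
Total stalls = 21 * 7 = 147
Total = 32 + 147 = 179

179


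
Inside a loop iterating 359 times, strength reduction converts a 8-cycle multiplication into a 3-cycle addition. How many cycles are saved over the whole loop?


Per-iteration saving = 8 - 3 = 5
Total saved = 359 * 5 = 1795

1795


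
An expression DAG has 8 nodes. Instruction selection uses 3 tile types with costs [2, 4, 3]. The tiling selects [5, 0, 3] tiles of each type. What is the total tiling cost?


Total cost = sum(count_i * cost_i)
= 5*2 + 0*4 + 3*3
= 19

19


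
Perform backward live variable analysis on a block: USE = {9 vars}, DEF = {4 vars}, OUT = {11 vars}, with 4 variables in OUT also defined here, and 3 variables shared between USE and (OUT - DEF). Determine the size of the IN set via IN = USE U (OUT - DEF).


OUT - DEF: 11 - 4 = 7
|IN| = |USE| + |OUT - DEF| - |USE ∩ (OUT - DEF)| = 9 + 7 - 3 = 13

13


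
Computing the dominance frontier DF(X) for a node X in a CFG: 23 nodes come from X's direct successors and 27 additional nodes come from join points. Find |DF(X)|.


DF(X) = direct successor contributions + join point contributions
= 23 + 27 = 50

50


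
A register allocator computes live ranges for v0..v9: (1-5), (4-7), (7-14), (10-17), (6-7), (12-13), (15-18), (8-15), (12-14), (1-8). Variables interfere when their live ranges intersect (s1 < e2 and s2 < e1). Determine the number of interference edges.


Check all pairs for overlapping intervals.
Two intervals (s1,e1) and (s2,e2) overlap if s1 < e2 and s2 < e1.
v0 (1-5) vs v1..v9: overlaps v1, v9 -> 2
v1 (4-7) vs v2..v9: overlaps v4, v9 -> 2
v2 (7-14) vs v3..v9: overlaps v3, v5, v7, v8, v9 -> 5
v3 (10-17) vs v4..v9: overlaps v5, v6, v7, v8 -> 4
v4 (6-7) vs v5..v9: overlaps v9 -> 1
v5 (12-13) vs v6..v9: overlaps v7, v8 -> 2
v6 (15-18) vs v7..v9: overlaps none -> 0
v7 (8-15) vs v8..v9: overlaps v8 -> 1
v8 (12-14) vs v9: overlaps none -> 0
Total overlapping pairs = 2 + 2 + 5 + 4 + 1 + 2 + 0 + 1 + 0 = 17

17


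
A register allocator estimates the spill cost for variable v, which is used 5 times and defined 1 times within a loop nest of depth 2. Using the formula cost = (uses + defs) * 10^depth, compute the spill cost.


uses + defs = 5 + 1 = 6
10^2 = 100
Spill cost = 6 * 100 = 600

600


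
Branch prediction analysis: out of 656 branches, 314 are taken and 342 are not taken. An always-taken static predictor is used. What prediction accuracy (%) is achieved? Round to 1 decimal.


Predictor: always-taken
Correct predictions = 314
Accuracy = 314 / 656 * 100 = 47.9%

47.9


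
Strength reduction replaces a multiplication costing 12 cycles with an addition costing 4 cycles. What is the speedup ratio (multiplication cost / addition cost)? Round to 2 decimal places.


Ratio = mult_cost / add_cost = 12 / 4 = 3.0

3.0


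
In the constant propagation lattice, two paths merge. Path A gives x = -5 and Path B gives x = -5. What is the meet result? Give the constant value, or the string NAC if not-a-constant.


Meet operation: if both paths give the same constant, result is that constant; if they differ, result is NAC (not-a-constant).
Path A: -5, Path B: -5 -> equal
Result: constant -> -5

-5


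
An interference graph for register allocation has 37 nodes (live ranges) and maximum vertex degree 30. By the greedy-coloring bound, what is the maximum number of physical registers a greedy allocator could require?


Greedy coloring never needs more than (max_degree + 1) colors: when coloring a vertex, at most max_degree neighbors are already colored.
Upper bound = 30 + 1 = 31

31


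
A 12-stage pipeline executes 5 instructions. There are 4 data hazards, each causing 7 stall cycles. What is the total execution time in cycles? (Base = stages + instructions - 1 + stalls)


Base cycles = 12 + 5 - 1 = 16
Total stalls = 4 * 7 = 28
Total = 16 + 28 = 44

44


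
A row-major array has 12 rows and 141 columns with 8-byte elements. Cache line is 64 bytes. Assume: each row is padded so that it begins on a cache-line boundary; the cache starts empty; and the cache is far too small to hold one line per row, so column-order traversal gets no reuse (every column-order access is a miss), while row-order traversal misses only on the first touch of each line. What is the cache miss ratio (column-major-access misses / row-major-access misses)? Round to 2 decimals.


Each row occupies 141 * 8 = 1128 bytes and starts on a line boundary, so it spans ceil(1128 / 64) = 18 cache lines.
Row-major traversal misses (one per line touched): 12 * ceil(141 * 8 / 64) = 216
Column-major traversal misses (no reuse, every access misses): 12 * 141 = 1692
Ratio = 1692 / 216 = 7.83

7.83


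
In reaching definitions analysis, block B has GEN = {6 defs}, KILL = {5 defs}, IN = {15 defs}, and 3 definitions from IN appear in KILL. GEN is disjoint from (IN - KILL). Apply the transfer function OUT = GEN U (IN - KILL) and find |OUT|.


IN - KILL: 15 - 3 = 12 surviving definitions
OUT = GEN + surviving = 6 + 12 = 18

18


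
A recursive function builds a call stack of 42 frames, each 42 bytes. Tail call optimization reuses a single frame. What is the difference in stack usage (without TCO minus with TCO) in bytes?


Without TCO: 42 * 42 = 1764 bytes
With TCO: reuse 1 frame = 42 bytes
Savings = 1764 - 42 = 1722

1722


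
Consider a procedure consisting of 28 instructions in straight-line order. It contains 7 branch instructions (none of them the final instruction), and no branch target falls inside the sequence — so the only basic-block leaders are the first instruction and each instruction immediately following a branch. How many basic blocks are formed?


With no in-sequence branch targets, the leaders are the first instruction plus the instruction after each branch.
Number of basic blocks = branches + 1
= 7 + 1 = 8

8


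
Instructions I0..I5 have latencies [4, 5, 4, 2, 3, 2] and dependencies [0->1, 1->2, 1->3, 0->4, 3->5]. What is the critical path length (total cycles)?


Compute longest path through dependency graph: dist(Ik) = max over predecessors of dist + latency(Ik).
dist(I0) = latency 4 = 4
dist(I1) = dist(I0) + 5 = 4 + 5 = 9
dist(I2) = dist(I1) + 4 = 9 + 4 = 13
dist(I3) = dist(I1) + 2 = 9 + 2 = 11
dist(I4) = dist(I0) + 3 = 4 + 3 = 7
dist(I5) = dist(I3) + 2 = 11 + 2 = 13
Critical path = max dist = 13

13


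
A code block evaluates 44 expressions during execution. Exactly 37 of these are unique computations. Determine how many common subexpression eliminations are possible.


CSE count = total expressions - unique expressions
= 44 - 37 = 7

7


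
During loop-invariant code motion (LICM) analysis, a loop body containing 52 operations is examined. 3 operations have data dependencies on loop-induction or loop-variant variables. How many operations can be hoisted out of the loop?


Invariant candidates = total - loop-dependent
= 52 - 3 = 49

49


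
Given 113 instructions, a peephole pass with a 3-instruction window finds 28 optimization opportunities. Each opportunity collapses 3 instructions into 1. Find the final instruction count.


Each match removes 2 instructions.
Total removed = 28 * 2 = 56
Remaining = 113 - 56 = 57

57


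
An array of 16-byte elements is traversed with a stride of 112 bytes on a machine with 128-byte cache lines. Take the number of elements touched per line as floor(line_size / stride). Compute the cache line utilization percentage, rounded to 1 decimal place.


Elements per cache line = floor(128 / 112) = 1
Bytes used = 1 * 16 = 16
Utilization = 16 / 128 * 100 = 12.5%

12.5


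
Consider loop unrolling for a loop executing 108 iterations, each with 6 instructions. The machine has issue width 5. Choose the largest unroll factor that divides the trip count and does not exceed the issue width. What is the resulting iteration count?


Largest divisor of 108 <= 5 is 4
New iterations = 108 / 4 = 27

27


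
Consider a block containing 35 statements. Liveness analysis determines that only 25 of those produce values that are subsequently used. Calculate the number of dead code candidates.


Dead code = total statements - live definitions
= 35 - 25 = 10

10


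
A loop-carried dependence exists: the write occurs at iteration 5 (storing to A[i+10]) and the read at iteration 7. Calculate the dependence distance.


Distance = read iteration - write iteration
= 7 - 5 = 2

2


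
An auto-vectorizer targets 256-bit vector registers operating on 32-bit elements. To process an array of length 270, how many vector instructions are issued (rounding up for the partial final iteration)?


Width = 256 / 32 = 8 elements per vector op
Iterations = ceil(270 / 8) = 34

34


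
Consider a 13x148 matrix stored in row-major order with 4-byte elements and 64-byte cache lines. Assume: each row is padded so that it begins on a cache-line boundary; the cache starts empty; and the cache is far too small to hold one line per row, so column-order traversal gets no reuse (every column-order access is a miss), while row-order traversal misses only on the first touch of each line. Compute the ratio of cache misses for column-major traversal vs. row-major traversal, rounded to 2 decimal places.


Each row occupies 148 * 4 = 592 bytes and starts on a line boundary, so it spans ceil(592 / 64) = 10 cache lines.
Row-major traversal misses (one per line touched): 13 * ceil(148 * 4 / 64) = 130
Column-major traversal misses (no reuse, every access misses): 13 * 148 = 1924
Ratio = 1924 / 130 = 14.8

14.8


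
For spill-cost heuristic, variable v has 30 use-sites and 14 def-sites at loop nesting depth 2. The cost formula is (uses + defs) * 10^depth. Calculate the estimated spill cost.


uses + defs = 30 + 14 = 44
10^2 = 100
Spill cost = 44 * 100 = 4400

4400


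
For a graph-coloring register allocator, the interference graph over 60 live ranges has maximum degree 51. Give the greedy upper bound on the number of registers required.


Greedy coloring never needs more than (max_degree + 1) colors: when coloring a vertex, at most max_degree neighbors are already colored.
Upper bound = 51 + 1 = 52

52


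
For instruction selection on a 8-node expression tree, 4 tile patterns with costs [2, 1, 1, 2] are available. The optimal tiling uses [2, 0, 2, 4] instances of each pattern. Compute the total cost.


Total cost = sum(count_i * cost_i)
= 2*2 + 0*1 + 2*1 + 4*2
= 14

14


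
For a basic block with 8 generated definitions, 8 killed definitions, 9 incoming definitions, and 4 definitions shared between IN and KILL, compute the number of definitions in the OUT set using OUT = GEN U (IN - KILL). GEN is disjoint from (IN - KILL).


IN - KILL: 9 - 4 = 5 surviving definitions
OUT = GEN + surviving = 8 + 5 = 13

13


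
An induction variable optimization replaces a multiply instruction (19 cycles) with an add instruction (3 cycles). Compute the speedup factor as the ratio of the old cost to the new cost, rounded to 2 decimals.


Ratio = mult_cost / add_cost = 19 / 3 = 6.33

6.33


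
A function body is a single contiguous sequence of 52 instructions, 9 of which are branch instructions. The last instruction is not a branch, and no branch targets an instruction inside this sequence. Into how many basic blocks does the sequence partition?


With no in-sequence branch targets, the leaders are the first instruction plus the instruction after each branch.
Number of basic blocks = branches + 1
= 9 + 1 = 10

10


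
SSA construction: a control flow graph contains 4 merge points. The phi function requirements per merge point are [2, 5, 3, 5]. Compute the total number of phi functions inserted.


Total phi functions = sum of phi functions at each join node
= 2 + 5 + 3 + 5 = 15

15


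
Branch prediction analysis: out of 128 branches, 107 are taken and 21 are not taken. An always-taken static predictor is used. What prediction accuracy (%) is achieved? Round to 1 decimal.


Predictor: always-taken
Correct predictions = 107
Accuracy = 107 / 128 * 100 = 83.6%

83.6


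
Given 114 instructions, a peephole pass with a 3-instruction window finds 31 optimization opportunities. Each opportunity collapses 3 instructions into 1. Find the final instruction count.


Each match removes 2 instructions.
Total removed = 31 * 2 = 62
Remaining = 114 - 62 = 52

52


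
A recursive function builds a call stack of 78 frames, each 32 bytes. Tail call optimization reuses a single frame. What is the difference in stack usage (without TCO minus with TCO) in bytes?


Without TCO: 78 * 32 = 2496 bytes
With TCO: reuse 1 frame = 32 bytes
Savings = 2496 - 32 = 2464

2464


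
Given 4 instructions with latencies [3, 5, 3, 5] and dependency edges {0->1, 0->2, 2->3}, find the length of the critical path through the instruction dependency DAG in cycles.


Compute longest path through dependency graph: dist(Ik) = max over predecessors of dist + latency(Ik).
dist(I0) = latency 3 = 3
dist(I1) = dist(I0) + 5 = 3 + 5 = 8
dist(I2) = dist(I0) + 3 = 3 + 3 = 6
dist(I3) = dist(I2) + 5 = 6 + 5 = 11
Critical path = max dist = 11

11


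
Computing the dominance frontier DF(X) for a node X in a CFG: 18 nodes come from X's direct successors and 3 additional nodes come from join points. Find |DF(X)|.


DF(X) = direct successor contributions + join point contributions
= 18 + 3 = 21

21


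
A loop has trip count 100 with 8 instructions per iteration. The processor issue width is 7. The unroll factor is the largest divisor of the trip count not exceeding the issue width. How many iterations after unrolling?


Largest divisor of 100 <= 7 is 5
New iterations = 100 / 5 = 20

20


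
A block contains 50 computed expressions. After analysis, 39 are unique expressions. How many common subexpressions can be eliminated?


CSE count = total expressions - unique expressions
= 50 - 39 = 11

11


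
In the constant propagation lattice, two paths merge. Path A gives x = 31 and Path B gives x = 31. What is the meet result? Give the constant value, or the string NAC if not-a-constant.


Meet operation: if both paths give the same constant, result is that constant; if they differ, result is NAC (not-a-constant).
Path A: 31, Path B: 31 -> equal
Result: constant -> 31

31


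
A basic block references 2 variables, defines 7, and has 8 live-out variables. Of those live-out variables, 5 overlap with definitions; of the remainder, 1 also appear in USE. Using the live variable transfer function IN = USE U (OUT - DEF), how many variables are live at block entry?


OUT - DEF: 8 - 5 = 3
|IN| = |USE| + |OUT - DEF| - |USE ∩ (OUT - DEF)| = 2 + 3 - 1 = 4

4


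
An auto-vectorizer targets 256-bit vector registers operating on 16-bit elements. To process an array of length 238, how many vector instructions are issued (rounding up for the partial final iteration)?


Width = 256 / 16 = 16 elements per vector op
Iterations = ceil(238 / 16) = 15

15


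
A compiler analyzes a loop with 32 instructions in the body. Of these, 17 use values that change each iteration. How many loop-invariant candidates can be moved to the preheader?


Invariant candidates = total - loop-dependent
= 32 - 17 = 15

15


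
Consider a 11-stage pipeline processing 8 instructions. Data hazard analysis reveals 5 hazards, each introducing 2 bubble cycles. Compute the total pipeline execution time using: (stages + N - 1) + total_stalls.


Base cycles = 11 + 8 - 1 = 18
Total stalls = 5 * 2 = 10
Total = 18 + 10 = 28

28


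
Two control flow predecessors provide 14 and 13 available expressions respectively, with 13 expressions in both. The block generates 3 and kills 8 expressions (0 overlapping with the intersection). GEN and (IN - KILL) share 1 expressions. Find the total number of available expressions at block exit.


IN = intersection of predecessors = 13
IN - KILL = 13 - 0 = 13
|OUT| = |GEN| + |IN - KILL| - |GEN ∩ (IN - KILL)| = 3 + 13 - 1 = 15

15


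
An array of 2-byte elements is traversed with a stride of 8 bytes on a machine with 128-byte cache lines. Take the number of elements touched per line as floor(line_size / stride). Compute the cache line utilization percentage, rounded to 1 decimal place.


Elements per cache line = floor(128 / 8) = 16
Bytes used = 16 * 2 = 32
Utilization = 32 / 128 * 100 = 25.0%

25.0


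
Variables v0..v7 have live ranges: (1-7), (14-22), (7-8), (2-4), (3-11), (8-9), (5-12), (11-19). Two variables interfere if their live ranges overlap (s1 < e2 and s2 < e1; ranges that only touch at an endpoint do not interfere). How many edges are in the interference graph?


Check all pairs for overlapping intervals.
Two intervals (s1,e1) and (s2,e2) overlap if s1 < e2 and s2 < e1.
v0 (1-7) vs v1..v7: overlaps v3, v4, v6 -> 3
v1 (14-22) vs v2..v7: overlaps v7 -> 1
v2 (7-8) vs v3..v7: overlaps v4, v6 -> 2
v3 (2-4) vs v4..v7: overlaps v4 -> 1
v4 (3-11) vs v5..v7: overlaps v5, v6 -> 2
v5 (8-9) vs v6..v7: overlaps v6 -> 1
v6 (5-12) vs v7: overlaps v7 -> 1
Total overlapping pairs = 3 + 1 + 2 + 1 + 2 + 1 + 1 = 11

11


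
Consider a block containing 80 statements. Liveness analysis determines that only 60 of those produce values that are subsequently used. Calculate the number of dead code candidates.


Dead code = total statements - live definitions
= 80 - 60 = 20

20


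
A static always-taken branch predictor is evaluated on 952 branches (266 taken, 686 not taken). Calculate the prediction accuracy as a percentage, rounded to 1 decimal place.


Predictor: always-taken
Correct predictions = 266
Accuracy = 266 / 952 * 100 = 27.9%

27.9


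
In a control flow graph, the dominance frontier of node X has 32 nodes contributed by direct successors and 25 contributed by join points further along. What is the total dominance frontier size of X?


DF(X) = direct successor contributions + join point contributions
= 32 + 25 = 57

57


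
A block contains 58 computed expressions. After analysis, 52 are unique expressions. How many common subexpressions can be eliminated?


CSE count = total expressions - unique expressions
= 58 - 52 = 6

6


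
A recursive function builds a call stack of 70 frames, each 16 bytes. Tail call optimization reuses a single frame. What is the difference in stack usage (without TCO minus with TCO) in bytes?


Without TCO: 70 * 16 = 1120 bytes
With TCO: reuse 1 frame = 16 bytes
Savings = 1120 - 16 = 1104

1104


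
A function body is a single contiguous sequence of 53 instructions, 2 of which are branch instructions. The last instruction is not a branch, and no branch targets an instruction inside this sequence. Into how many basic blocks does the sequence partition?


With no in-sequence branch targets, the leaders are the first instruction plus the instruction after each branch.
Number of basic blocks = branches + 1
= 2 + 1 = 3

3


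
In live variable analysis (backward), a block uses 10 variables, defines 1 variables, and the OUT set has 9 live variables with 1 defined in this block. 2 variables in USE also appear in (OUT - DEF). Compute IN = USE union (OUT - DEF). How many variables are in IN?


OUT - DEF: 9 - 1 = 8
|IN| = |USE| + |OUT - DEF| - |USE ∩ (OUT - DEF)| = 10 + 8 - 2 = 16

16


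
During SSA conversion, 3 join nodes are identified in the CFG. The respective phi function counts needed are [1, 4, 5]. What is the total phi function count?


Total phi functions = sum of phi functions at each join node
= 1 + 4 + 5 = 10

10


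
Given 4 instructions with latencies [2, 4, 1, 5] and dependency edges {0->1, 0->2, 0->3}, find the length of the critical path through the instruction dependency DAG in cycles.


Compute longest path through dependency graph: dist(Ik) = max over predecessors of dist + latency(Ik).
dist(I0) = latency 2 = 2
dist(I1) = dist(I0) + 4 = 2 + 4 = 6
dist(I2) = dist(I0) + 1 = 2 + 1 = 3
dist(I3) = dist(I0) + 5 = 2 + 5 = 7
Critical path = max dist = 7

7


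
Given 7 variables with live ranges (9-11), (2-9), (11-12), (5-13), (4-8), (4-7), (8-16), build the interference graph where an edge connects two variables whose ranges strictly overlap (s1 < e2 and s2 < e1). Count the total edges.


Check all pairs for overlapping intervals.
Two intervals (s1,e1) and (s2,e2) overlap if s1 < e2 and s2 < e1.
v0 (9-11) vs v1..v6: overlaps v3, v6 -> 2
v1 (2-9) vs v2..v6: overlaps v3, v4, v5, v6 -> 4
v2 (11-12) vs v3..v6: overlaps v3, v6 -> 2
v3 (5-13) vs v4..v6: overlaps v4, v5, v6 -> 3
v4 (4-8) vs v5..v6: overlaps v5 -> 1
v5 (4-7) vs v6: overlaps none -> 0
Total overlapping pairs = 2 + 4 + 2 + 3 + 1 + 0 = 12

12


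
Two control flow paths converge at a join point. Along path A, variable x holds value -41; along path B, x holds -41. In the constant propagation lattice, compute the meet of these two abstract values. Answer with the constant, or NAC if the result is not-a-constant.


Meet operation: if both paths give the same constant, result is that constant; if they differ, result is NAC (not-a-constant).
Path A: -41, Path B: -41 -> equal
Result: constant -> -41

-41
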